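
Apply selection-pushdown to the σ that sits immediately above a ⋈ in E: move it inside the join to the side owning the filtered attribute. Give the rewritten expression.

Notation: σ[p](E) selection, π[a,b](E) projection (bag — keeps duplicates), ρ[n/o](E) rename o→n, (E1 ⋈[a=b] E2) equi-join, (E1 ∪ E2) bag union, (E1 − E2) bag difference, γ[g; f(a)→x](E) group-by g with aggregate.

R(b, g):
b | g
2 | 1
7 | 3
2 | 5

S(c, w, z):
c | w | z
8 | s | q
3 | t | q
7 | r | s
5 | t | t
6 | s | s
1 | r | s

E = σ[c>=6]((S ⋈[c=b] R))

σ filters on c, owned by the left side.
E' = (σ[c>=6](S) ⋈[c=b] R)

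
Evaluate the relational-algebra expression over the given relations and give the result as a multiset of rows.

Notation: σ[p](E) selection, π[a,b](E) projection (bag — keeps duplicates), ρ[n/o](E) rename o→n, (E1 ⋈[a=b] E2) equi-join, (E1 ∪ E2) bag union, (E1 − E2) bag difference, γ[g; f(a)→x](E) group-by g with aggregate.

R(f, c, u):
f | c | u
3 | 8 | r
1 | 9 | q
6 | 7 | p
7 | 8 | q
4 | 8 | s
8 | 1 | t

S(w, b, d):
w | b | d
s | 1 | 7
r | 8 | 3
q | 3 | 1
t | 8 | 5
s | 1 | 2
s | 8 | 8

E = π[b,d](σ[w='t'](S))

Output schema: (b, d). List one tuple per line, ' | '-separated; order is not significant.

Subexpression sizes:
  S → 6
  σ[w='t'](S) → 1
  π[b,d](σ[w='t'](S)) → 1

== RESULT ==
b | d
8 | 5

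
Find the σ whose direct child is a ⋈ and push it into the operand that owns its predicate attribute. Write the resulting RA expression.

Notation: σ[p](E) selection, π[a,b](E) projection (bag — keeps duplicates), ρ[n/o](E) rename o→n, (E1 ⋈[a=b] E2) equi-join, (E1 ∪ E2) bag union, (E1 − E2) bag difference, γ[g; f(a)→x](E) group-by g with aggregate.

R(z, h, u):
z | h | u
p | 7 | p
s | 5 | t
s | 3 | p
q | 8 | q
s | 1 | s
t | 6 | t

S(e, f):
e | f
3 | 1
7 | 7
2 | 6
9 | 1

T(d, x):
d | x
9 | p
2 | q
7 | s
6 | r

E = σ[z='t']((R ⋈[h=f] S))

σ filters on z, owned by the left side.
E' = (σ[z='t'](R) ⋈[h=f] S)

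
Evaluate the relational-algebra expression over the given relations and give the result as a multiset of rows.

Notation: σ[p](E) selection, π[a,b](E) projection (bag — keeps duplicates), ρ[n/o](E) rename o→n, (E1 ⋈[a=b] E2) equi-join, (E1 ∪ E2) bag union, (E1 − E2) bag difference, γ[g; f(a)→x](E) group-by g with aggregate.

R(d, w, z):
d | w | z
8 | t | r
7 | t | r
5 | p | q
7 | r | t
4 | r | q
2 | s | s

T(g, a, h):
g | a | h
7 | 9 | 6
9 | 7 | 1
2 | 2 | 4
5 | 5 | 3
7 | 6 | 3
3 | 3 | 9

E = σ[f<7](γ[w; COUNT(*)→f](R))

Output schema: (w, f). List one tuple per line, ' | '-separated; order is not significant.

Stepwise |·|:
  R → 6
  γ[w; COUNT(*)→f](R) → 4
  σ[f<7](γ[w; COUNT(*)→f](R)) → 4

== RESULT ==
w | f
p | 1
r | 2
s | 1
t | 2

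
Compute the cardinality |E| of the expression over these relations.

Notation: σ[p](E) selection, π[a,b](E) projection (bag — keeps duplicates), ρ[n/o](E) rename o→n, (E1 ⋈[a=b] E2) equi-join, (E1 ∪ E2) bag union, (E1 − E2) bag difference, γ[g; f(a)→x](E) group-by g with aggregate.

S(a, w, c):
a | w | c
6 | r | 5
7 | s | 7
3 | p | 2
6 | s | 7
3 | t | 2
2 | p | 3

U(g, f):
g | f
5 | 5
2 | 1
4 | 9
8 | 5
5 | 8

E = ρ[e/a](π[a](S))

Subexpression sizes:
  S → 6
  π[a](S) → 6
  ρ[e/a](π[a](S)) → 6

|E| = 6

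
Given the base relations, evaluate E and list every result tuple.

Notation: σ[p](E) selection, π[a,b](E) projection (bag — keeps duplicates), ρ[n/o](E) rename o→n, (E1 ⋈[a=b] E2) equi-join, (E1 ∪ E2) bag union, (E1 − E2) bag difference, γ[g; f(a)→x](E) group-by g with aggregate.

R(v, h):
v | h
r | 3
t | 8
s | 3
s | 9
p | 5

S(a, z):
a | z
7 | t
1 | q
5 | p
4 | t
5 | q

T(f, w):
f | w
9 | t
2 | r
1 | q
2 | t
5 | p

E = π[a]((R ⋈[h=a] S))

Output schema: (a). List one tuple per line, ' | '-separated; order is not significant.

Per-node cardinality:
  R → 5
  S → 5
  (R ⋈[h=a] S) → 2
  π[a]((R ⋈[h=a] S)) → 2

== RESULT ==
a
5
5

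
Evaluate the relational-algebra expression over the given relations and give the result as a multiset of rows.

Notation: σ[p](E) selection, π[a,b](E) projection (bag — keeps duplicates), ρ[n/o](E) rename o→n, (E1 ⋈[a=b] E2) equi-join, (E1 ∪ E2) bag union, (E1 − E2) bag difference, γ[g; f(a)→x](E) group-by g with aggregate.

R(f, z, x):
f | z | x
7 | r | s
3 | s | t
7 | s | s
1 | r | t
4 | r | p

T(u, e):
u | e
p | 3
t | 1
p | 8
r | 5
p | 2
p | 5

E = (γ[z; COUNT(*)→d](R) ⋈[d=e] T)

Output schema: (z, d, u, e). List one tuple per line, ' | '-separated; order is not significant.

Row counts bottom-up:
  R → 5
  γ[z; COUNT(*)→d](R) → 2
  T → 6
  (γ[z; COUNT(*)→d](R) ⋈[d=e] T) → 2

== RESULT ==
z | d | u | e
r | 3 | p | 3
s | 2 | p | 2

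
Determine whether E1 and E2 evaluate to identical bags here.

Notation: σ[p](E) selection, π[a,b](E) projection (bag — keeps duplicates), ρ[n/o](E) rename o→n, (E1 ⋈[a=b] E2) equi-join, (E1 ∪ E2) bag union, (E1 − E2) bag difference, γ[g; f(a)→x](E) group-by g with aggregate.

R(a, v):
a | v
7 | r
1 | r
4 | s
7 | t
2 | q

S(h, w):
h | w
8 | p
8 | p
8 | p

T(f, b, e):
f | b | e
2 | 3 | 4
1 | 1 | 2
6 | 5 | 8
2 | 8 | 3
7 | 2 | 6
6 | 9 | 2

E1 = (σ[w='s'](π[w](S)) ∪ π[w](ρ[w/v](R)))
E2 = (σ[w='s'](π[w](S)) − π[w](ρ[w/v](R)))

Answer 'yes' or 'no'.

E1 row counts bottom-up:
  S → 3
  π[w](S) → 3
  σ[w='s'](π[w](S)) → 0
  R → 5
  ρ[w/v](R) → 5
  π[w](ρ[w/v](R)) → 5
  (σ[w='s'](π[w](S)) ∪ π[w](ρ[w/v](R))) → 5
E2 row counts bottom-up:
  S → 3
  π[w](S) → 3
  σ[w='s'](π[w](S)) → 0
  R → 5
  ρ[w/v](R) → 5
  π[w](ρ[w/v](R)) → 5
  (σ[w='s'](π[w](S)) − π[w](ρ[w/v](R))) → 0

E1 result:
w
q
r
r
s
t
E2 result:
w
(0 rows)
Witness: ('t',) appears 1× in E1 but 0× in E2.

no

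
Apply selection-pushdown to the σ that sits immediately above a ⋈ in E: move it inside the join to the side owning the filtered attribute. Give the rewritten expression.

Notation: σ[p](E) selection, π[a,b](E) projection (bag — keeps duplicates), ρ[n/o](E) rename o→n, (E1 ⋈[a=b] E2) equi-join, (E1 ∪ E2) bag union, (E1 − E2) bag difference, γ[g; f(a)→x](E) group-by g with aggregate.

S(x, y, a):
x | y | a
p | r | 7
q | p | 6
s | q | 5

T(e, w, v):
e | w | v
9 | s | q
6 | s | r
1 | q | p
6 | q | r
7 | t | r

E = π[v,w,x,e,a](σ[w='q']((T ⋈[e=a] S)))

σ filters on w, owned by the left side.
E' = π[v,w,x,e,a]((σ[w='q'](T) ⋈[e=a] S))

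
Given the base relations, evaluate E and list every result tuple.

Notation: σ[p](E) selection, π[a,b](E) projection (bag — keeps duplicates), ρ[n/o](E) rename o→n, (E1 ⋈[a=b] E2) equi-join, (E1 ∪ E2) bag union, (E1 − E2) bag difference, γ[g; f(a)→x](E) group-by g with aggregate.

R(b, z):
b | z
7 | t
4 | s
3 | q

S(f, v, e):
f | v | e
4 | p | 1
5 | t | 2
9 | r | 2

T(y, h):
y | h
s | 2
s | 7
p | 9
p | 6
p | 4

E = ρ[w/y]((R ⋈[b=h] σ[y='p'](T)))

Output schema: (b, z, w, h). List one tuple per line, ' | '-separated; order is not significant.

Per-node cardinality:
  R → 3
  T → 5
  σ[y='p'](T) → 3
  (R ⋈[b=h] σ[y='p'](T)) → 1
  ρ[w/y]((R ⋈[b=h] σ[y='p'](T))) → 1

== RESULT ==
b | z | w | h
4 | s | p | 4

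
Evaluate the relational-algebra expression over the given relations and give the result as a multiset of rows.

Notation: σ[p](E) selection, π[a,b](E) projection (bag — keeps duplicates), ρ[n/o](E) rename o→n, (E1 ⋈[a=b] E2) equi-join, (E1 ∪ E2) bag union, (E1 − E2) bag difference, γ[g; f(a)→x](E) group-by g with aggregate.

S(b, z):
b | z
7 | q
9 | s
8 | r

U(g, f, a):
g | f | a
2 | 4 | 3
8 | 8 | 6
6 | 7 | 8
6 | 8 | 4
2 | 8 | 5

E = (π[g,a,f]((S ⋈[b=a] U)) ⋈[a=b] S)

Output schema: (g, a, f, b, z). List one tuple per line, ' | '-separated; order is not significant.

Subexpression sizes:
  S → 3
  U → 5
  (S ⋈[b=a] U) → 1
  π[g,a,f]((S ⋈[b=a] U)) → 1
  S → 3
  (π[g,a,f]((S ⋈[b=a] U)) ⋈[a=b] S) → 1

== RESULT ==
g | a | f | b | z
6 | 8 | 7 | 8 | r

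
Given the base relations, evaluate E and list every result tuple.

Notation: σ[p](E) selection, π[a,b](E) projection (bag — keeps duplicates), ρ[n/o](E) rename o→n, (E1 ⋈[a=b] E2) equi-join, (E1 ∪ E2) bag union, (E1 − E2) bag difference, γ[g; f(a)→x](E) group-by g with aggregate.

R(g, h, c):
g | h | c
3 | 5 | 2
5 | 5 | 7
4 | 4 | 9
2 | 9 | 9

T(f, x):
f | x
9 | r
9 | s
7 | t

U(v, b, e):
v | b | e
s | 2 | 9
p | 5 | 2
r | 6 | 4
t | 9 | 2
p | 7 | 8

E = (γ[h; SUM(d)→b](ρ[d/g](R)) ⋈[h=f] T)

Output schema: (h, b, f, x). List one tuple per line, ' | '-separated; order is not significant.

Row counts bottom-up:
  R → 4
  ρ[d/g](R) → 4
  γ[h; SUM(d)→b](ρ[d/g](R)) → 3
  T → 3
  (γ[h; SUM(d)→b](ρ[d/g](R)) ⋈[h=f] T) → 2

== RESULT ==
h | b | f | x
9 | 2 | 9 | r
9 | 2 | 9 | s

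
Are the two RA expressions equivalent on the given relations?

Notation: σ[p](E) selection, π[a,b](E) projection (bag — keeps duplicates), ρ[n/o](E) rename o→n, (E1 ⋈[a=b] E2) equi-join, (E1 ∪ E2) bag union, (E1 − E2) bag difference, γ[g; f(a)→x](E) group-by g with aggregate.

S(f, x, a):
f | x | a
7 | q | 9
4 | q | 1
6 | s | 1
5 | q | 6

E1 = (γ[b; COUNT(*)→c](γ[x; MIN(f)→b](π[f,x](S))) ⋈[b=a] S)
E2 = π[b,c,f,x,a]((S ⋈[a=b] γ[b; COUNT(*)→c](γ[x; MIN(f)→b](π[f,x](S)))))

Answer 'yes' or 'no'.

E1 row counts bottom-up:
  S → 4
  π[f,x](S) → 4
  γ[x; MIN(f)→b](π[f,x](S)) → 2
  γ[b; COUNT(*)→c](γ[x; MIN(f)→b](π[f,x](S))) → 2
  S → 4
  (γ[b; COUNT(*)→c](γ[x; MIN(f)→b](π[f,x](S))) ⋈[b=a] S) → 1
E2 row counts bottom-up:
  S → 4
  S → 4
  π[f,x](S) → 4
  γ[x; MIN(f)→b](π[f,x](S)) → 2
  γ[b; COUNT(*)→c](γ[x; MIN(f)→b](π[f,x](S))) → 2
  (S ⋈[a=b] γ[b; COUNT(*)→c](γ[x; MIN(f)→b](π[f,x](S)))) → 1
  π[b,c,f,x,a]((S ⋈[a=b] γ[b; COUNT(*)→c](γ[x; MIN(f)→b](π[f,x](S))))) → 1

E1 and E2 produce the same multiset:
b | c | f | x | a
6 | 1 | 5 | q | 6

yes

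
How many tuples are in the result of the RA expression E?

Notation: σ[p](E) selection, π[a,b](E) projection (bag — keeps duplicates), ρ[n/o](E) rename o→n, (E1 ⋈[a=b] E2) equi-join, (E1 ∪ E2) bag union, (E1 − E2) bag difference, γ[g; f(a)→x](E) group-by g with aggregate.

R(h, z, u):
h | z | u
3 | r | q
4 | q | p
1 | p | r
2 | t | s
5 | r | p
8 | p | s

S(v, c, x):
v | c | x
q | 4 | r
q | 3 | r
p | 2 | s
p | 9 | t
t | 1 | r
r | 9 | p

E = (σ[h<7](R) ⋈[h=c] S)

Row counts bottom-up:
  R → 6
  σ[h<7](R) → 5
  S → 6
  (σ[h<7](R) ⋈[h=c] S) → 4

|E| = 4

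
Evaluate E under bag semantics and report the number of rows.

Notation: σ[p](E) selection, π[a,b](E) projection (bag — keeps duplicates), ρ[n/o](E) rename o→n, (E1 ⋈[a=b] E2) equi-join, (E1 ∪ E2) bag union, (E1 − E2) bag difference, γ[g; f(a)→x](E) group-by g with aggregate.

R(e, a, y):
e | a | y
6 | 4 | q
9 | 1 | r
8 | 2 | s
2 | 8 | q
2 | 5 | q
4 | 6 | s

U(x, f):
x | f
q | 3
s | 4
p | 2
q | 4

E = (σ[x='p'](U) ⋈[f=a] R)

Row counts bottom-up:
  U → 4
  σ[x='p'](U) → 1
  R → 6
  (σ[x='p'](U) ⋈[f=a] R) → 1

|E| = 1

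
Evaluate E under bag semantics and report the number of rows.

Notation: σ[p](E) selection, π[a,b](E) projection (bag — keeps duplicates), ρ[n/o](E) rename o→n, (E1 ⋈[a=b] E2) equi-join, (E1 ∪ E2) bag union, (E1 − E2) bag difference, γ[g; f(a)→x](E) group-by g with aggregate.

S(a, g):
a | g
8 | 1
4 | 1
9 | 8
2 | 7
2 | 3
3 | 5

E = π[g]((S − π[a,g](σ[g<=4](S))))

Stepwise |·|:
  S → 6
  S → 6
  σ[g<=4](S) → 3
  π[a,g](σ[g<=4](S)) → 3
  (S − π[a,g](σ[g<=4](S))) → 3
  π[g]((S − π[a,g](σ[g<=4](S)))) → 3

|E| = 3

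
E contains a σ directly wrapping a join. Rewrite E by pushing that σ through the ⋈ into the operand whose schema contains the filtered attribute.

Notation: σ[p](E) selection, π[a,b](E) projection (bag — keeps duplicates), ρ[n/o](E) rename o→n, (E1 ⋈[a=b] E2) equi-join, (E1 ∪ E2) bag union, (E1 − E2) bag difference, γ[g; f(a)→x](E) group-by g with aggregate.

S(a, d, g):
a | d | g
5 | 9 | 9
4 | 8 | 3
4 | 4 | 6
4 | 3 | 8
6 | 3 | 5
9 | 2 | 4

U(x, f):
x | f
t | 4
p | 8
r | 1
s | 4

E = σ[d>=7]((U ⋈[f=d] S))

σ filters on d, owned by the right side.
E' = (U ⋈[f=d] σ[d>=7](S))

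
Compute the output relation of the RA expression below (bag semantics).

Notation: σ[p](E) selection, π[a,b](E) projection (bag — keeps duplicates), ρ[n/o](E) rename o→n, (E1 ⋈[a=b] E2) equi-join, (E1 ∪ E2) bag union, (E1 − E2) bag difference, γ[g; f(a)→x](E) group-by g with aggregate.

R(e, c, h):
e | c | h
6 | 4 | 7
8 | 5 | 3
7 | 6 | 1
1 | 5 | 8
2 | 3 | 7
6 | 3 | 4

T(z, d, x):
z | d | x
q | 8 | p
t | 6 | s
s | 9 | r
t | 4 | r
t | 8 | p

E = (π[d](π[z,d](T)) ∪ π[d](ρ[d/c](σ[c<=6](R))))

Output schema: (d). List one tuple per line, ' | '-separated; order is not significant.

Stepwise |·|:
  T → 5
  π[z,d](T) → 5
  π[d](π[z,d](T)) → 5
  R → 6
  σ[c<=6](R) → 6
  ρ[d/c](σ[c<=6](R)) → 6
  π[d](ρ[d/c](σ[c<=6](R))) → 6
  (π[d](π[z,d](T)) ∪ π[d](ρ[d/c](σ[c<=6](R)))) → 11

== RESULT ==
d
3
3
4
4
5
5
6
6
8
8
9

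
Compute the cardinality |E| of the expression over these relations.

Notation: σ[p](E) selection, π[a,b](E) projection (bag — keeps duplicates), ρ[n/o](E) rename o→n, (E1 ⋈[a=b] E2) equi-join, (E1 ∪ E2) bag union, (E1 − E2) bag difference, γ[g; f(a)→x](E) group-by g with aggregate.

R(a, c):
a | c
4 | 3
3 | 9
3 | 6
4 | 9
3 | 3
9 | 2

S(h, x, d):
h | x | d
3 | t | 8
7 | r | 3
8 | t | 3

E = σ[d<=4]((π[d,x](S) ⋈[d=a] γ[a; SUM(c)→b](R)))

Subexpression sizes:
  S → 3
  π[d,x](S) → 3
  R → 6
  γ[a; SUM(c)→b](R) → 3
  (π[d,x](S) ⋈[d=a] γ[a; SUM(c)→b](R)) → 2
  σ[d<=4]((π[d,x](S) ⋈[d=a] γ[a; SUM(c)→b](R))) → 2

|E| = 2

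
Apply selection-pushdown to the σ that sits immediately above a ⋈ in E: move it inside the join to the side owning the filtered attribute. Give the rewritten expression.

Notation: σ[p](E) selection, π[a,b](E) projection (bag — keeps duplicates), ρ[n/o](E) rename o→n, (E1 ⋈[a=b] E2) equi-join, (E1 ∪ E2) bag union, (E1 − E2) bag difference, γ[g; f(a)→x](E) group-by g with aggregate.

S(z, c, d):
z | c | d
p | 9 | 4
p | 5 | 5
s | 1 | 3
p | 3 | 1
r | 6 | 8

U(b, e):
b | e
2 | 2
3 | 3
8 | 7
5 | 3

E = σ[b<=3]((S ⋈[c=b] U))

σ filters on b, owned by the right side.
E' = (S ⋈[c=b] σ[b<=3](U))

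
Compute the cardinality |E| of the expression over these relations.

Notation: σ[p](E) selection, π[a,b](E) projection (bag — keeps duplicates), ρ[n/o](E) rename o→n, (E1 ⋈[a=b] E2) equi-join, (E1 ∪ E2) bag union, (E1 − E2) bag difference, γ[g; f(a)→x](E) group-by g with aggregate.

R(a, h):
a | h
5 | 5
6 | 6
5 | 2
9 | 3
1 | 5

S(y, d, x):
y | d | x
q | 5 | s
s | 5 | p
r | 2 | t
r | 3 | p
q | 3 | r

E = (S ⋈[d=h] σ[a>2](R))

Subexpression sizes:
  S → 5
  R → 5
  σ[a>2](R) → 4
  (S ⋈[d=h] σ[a>2](R)) → 5

|E| = 5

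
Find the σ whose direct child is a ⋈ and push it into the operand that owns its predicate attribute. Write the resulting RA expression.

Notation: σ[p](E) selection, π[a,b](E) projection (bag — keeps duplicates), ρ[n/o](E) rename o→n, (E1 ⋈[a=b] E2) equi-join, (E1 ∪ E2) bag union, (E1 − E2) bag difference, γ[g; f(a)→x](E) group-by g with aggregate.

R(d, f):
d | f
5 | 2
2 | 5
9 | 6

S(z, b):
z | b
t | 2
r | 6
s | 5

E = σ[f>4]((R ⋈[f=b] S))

σ filters on f, owned by the left side.
E' = (σ[f>4](R) ⋈[f=b] S)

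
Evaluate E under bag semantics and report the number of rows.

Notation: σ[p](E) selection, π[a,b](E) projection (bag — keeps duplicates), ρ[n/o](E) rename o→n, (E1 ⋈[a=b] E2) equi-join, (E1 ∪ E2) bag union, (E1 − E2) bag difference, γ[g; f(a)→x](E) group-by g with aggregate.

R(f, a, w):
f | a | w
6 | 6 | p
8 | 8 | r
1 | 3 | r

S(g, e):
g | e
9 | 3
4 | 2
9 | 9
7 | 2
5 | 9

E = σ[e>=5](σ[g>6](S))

Subexpression sizes:
  S → 5
  σ[g>6](S) → 3
  σ[e>=5](σ[g>6](S)) → 1

|E| = 1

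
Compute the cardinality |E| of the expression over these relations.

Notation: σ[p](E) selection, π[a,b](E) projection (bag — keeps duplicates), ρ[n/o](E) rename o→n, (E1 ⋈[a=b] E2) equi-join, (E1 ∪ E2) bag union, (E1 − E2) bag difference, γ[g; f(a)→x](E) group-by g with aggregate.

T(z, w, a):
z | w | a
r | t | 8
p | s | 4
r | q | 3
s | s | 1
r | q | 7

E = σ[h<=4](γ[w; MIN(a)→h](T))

Per-node cardinality:
  T → 5
  γ[w; MIN(a)→h](T) → 3
  σ[h<=4](γ[w; MIN(a)→h](T)) → 2

|E| = 2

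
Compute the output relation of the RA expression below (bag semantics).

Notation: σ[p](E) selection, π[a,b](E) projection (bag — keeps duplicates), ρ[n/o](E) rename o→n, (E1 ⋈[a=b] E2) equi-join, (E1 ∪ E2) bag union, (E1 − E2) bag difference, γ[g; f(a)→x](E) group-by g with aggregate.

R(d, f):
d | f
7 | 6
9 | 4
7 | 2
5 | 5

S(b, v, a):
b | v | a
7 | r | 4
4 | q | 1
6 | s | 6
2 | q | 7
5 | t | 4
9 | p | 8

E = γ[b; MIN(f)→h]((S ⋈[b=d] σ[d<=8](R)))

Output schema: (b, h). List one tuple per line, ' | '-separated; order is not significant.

Subexpression sizes:
  S → 6
  R → 4
  σ[d<=8](R) → 3
  (S ⋈[b=d] σ[d<=8](R)) → 3
  γ[b; MIN(f)→h]((S ⋈[b=d] σ[d<=8](R))) → 2

== RESULT ==
b | h
5 | 5
7 | 2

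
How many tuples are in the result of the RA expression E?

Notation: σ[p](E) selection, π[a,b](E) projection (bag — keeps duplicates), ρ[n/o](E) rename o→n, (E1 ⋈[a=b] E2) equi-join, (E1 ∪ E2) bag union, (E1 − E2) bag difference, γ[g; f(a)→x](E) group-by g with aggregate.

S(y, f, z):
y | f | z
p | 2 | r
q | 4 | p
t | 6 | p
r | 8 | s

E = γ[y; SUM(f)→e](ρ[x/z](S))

Row counts bottom-up:
  S → 4
  ρ[x/z](S) → 4
  γ[y; SUM(f)→e](ρ[x/z](S)) → 4

|E| = 4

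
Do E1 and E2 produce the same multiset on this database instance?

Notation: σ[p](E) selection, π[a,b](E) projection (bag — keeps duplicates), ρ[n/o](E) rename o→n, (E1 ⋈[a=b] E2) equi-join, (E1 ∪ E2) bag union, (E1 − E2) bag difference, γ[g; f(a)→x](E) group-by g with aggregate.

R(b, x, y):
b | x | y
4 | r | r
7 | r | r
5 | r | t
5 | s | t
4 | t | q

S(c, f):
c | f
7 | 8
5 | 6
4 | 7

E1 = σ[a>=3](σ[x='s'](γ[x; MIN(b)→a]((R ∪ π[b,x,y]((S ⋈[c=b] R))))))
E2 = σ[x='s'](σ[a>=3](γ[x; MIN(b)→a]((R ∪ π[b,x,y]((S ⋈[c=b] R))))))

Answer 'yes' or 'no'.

E1 per-node cardinality:
  R → 5
  S → 3
  R → 5
  (S ⋈[c=b] R) → 5
  π[b,x,y]((S ⋈[c=b] R)) → 5
  (R ∪ π[b,x,y]((S ⋈[c=b] R))) → 10
  γ[x; MIN(b)→a]((R ∪ π[b,x,y]((S ⋈[c=b] R)))) → 3
  σ[x='s'](γ[x; MIN(b)→a]((R ∪ π[b,x,y]((S ⋈[c=b] R))))) → 1
  σ[a>=3](σ[x='s'](γ[x; MIN(b)→a]((R ∪ π[b,x,y]((S ⋈[c=b] R)))))) → 1
E2 per-node cardinality:
  R → 5
  S → 3
  R → 5
  (S ⋈[c=b] R) → 5
  π[b,x,y]((S ⋈[c=b] R)) → 5
  (R ∪ π[b,x,y]((S ⋈[c=b] R))) → 10
  γ[x; MIN(b)→a]((R ∪ π[b,x,y]((S ⋈[c=b] R)))) → 3
  σ[a>=3](γ[x; MIN(b)→a]((R ∪ π[b,x,y]((S ⋈[c=b] R))))) → 3
  σ[x='s'](σ[a>=3](γ[x; MIN(b)→a]((R ∪ π[b,x,y]((S ⋈[c=b] R)))))) → 1

E1 and E2 produce the same multiset:
x | a
s | 5

yes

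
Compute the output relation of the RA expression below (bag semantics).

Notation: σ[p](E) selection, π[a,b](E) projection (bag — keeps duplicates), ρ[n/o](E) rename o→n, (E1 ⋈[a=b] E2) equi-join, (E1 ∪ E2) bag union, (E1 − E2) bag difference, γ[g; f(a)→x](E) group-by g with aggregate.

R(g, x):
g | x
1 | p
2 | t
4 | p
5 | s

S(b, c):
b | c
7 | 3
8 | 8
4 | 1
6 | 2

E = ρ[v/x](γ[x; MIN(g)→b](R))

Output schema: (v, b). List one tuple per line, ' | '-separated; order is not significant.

Stepwise |·|:
  R → 4
  γ[x; MIN(g)→b](R) → 3
  ρ[v/x](γ[x; MIN(g)→b](R)) → 3

== RESULT ==
v | b
p | 1
s | 5
t | 2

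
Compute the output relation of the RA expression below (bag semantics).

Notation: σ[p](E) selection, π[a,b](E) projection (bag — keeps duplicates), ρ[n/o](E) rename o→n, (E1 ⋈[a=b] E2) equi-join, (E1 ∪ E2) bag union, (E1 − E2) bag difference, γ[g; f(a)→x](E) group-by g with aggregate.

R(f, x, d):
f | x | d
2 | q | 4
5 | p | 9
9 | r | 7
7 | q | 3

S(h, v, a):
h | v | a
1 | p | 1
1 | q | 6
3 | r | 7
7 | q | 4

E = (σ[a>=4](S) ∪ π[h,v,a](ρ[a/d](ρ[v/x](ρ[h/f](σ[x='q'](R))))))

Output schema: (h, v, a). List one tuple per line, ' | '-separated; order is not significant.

Per-node cardinality:
  S → 4
  σ[a>=4](S) → 3
  R → 4
  σ[x='q'](R) → 2
  ρ[h/f](σ[x='q'](R)) → 2
  ρ[v/x](ρ[h/f](σ[x='q'](R))) → 2
  ρ[a/d](ρ[v/x](ρ[h/f](σ[x='q'](R)))) → 2
  π[h,v,a](ρ[a/d](ρ[v/x](ρ[h/f](σ[x='q'](R))))) → 2
  (σ[a>=4](S) ∪ π[h,v,a](ρ[a/d](ρ[v/x](ρ[h/f](σ[x='q'](R)))))) → 5

== RESULT ==
h | v | a
1 | q | 6
2 | q | 4
3 | r | 7
7 | q | 3
7 | q | 4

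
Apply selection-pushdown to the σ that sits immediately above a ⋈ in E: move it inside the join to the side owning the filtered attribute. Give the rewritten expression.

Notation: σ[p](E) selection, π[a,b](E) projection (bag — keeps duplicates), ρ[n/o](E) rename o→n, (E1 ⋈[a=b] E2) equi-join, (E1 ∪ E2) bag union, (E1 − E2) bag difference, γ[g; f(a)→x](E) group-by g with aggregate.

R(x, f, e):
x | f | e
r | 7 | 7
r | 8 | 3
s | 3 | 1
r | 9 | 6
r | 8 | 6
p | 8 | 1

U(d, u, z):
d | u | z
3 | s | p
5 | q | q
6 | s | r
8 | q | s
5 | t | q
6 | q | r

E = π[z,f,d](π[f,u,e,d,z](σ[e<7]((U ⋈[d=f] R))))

σ filters on e, owned by the right side.
E' = π[z,f,d](π[f,u,e,d,z]((U ⋈[d=f] σ[e<7](R))))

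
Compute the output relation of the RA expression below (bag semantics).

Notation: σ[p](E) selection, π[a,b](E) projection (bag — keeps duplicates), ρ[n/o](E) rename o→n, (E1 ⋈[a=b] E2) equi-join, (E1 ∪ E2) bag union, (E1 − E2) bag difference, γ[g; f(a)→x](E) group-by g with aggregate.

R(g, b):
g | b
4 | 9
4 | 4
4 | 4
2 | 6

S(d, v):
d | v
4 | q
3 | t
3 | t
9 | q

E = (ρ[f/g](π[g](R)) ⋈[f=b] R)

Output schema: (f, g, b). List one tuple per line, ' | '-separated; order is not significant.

Stepwise |·|:
  R → 4
  π[g](R) → 4
  ρ[f/g](π[g](R)) → 4
  R → 4
  (ρ[f/g](π[g](R)) ⋈[f=b] R) → 6

== RESULT ==
f | g | b
4 | 4 | 4
4 | 4 | 4
4 | 4 | 4
4 | 4 | 4
4 | 4 | 4
4 | 4 | 4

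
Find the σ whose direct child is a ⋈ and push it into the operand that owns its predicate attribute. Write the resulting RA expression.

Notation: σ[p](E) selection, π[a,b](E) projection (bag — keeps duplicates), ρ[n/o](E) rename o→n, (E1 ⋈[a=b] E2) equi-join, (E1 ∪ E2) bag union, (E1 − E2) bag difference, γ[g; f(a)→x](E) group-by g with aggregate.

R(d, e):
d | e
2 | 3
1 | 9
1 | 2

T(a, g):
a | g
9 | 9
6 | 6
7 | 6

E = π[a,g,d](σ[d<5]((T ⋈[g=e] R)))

σ filters on d, owned by the right side.
E' = π[a,g,d]((T ⋈[g=e] σ[d<5](R)))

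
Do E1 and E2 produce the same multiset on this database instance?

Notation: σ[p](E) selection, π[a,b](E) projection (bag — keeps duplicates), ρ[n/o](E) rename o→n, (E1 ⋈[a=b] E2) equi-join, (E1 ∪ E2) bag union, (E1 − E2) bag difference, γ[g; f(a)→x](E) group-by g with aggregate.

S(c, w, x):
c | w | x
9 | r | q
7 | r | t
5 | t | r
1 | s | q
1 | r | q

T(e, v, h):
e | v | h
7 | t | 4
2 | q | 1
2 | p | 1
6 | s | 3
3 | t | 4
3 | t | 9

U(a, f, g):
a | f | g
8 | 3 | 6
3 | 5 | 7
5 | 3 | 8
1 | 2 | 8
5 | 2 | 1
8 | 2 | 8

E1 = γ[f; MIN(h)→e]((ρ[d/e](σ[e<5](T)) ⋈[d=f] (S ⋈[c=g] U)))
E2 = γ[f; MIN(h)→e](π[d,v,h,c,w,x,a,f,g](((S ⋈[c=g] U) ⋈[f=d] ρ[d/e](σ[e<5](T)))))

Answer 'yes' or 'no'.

E1 stepwise |·|:
  T → 6
  σ[e<5](T) → 4
  ρ[d/e](σ[e<5](T)) → 4
  S → 5
  U → 6
  (S ⋈[c=g] U) → 3
  (ρ[d/e](σ[e<5](T)) ⋈[d=f] (S ⋈[c=g] U)) → 4
  γ[f; MIN(h)→e]((ρ[d/e](σ[e<5](T)) ⋈[d=f] (S ⋈[c=g] U))) → 1
E2 stepwise |·|:
  S → 5
  U → 6
  (S ⋈[c=g] U) → 3
  T → 6
  σ[e<5](T) → 4
  ρ[d/e](σ[e<5](T)) → 4
  ((S ⋈[c=g] U) ⋈[f=d] ρ[d/e](σ[e<5](T))) → 4
  π[d,v,h,c,w,x,a,f,g](((S ⋈[c=g] U) ⋈[f=d] ρ[d/e](σ[e<5](T)))) → 4
  γ[f; MIN(h)→e](π[d,v,h,c,w,x,a,f,g](((S ⋈[c=g] U) ⋈[f=d] ρ[d/e](σ[e<5](T))))) → 1

E1 and E2 produce the same multiset:
f | e
2 | 1

yes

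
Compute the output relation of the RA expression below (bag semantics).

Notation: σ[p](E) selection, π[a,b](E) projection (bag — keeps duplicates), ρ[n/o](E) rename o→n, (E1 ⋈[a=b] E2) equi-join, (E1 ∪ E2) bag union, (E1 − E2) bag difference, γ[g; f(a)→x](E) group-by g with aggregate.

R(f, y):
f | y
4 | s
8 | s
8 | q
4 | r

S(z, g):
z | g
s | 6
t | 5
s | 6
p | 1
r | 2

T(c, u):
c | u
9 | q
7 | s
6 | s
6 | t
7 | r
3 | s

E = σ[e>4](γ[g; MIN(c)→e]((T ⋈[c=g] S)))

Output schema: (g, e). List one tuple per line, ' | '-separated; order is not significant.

Per-node cardinality:
  T → 6
  S → 5
  (T ⋈[c=g] S) → 4
  γ[g; MIN(c)→e]((T ⋈[c=g] S)) → 1
  σ[e>4](γ[g; MIN(c)→e]((T ⋈[c=g] S))) → 1

== RESULT ==
g | e
6 | 6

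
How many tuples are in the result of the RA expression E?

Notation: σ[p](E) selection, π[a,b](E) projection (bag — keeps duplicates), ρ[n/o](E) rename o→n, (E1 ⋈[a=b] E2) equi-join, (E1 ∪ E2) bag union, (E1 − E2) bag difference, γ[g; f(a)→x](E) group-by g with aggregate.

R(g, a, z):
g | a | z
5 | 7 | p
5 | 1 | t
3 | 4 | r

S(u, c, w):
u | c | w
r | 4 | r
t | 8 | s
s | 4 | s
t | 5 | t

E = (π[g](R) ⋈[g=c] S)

Stepwise |·|:
  R → 3
  π[g](R) → 3
  S → 4
  (π[g](R) ⋈[g=c] S) → 2

|E| = 2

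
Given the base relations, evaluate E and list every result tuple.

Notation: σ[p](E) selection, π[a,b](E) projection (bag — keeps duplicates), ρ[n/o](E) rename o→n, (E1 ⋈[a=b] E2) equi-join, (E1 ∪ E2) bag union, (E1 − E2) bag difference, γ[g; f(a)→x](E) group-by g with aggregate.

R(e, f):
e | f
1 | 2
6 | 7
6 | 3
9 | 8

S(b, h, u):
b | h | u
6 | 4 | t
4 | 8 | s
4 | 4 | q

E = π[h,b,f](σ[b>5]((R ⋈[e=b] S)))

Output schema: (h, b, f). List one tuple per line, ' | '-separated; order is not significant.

Row counts bottom-up:
  R → 4
  S → 3
  (R ⋈[e=b] S) → 2
  σ[b>5]((R ⋈[e=b] S)) → 2
  π[h,b,f](σ[b>5]((R ⋈[e=b] S))) → 2

== RESULT ==
h | b | f
4 | 6 | 3
4 | 6 | 7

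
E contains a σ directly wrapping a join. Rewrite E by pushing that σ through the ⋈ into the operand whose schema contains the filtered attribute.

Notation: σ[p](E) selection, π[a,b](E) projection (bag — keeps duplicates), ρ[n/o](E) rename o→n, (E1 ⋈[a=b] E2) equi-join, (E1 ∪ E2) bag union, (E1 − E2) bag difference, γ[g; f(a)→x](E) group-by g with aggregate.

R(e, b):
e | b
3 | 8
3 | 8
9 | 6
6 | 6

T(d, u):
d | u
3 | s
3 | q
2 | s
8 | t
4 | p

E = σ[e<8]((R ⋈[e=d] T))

σ filters on e, owned by the left side.
E' = (σ[e<8](R) ⋈[e=d] T)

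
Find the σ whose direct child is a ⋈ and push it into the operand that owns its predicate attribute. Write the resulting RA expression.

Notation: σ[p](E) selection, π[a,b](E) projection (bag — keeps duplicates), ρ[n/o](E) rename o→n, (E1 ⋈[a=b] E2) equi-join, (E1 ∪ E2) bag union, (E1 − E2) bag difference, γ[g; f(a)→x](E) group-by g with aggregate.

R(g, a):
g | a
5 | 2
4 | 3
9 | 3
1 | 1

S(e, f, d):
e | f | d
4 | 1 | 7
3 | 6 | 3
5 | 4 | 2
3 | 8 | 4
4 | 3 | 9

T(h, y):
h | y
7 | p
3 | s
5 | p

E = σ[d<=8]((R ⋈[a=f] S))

σ filters on d, owned by the right side.
E' = (R ⋈[a=f] σ[d<=8](S))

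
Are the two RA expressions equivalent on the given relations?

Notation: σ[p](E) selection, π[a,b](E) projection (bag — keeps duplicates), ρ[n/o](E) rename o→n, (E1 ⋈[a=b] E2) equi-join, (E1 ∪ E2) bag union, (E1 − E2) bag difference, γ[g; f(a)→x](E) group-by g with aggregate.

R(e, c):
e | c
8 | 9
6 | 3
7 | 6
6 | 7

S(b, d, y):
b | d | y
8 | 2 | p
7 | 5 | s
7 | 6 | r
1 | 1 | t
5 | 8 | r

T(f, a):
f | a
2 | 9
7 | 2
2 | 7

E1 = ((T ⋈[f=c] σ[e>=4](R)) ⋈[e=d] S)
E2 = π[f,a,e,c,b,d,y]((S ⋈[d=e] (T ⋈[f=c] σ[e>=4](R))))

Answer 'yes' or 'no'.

E1 subexpression sizes:
  T → 3
  R → 4
  σ[e>=4](R) → 4
  (T ⋈[f=c] σ[e>=4](R)) → 1
  S → 5
  ((T ⋈[f=c] σ[e>=4](R)) ⋈[e=d] S) → 1
E2 subexpression sizes:
  S → 5
  T → 3
  R → 4
  σ[e>=4](R) → 4
  (T ⋈[f=c] σ[e>=4](R)) → 1
  (S ⋈[d=e] (T ⋈[f=c] σ[e>=4](R))) → 1
  π[f,a,e,c,b,d,y]((S ⋈[d=e] (T ⋈[f=c] σ[e>=4](R)))) → 1

E1 and E2 produce the same multiset:
f | a | e | c | b | d | y
7 | 2 | 6 | 7 | 7 | 6 | r

yes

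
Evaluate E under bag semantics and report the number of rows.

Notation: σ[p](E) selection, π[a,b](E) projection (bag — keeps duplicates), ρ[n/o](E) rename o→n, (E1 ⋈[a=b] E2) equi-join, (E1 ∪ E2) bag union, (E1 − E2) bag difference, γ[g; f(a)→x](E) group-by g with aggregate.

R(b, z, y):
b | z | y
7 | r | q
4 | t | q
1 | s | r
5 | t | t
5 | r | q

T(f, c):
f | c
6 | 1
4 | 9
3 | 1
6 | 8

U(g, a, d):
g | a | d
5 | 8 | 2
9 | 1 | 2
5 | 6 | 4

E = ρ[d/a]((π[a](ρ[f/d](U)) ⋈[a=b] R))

Per-node cardinality:
  U → 3
  ρ[f/d](U) → 3
  π[a](ρ[f/d](U)) → 3
  R → 5
  (π[a](ρ[f/d](U)) ⋈[a=b] R) → 1
  ρ[d/a]((π[a](ρ[f/d](U)) ⋈[a=b] R)) → 1

|E| = 1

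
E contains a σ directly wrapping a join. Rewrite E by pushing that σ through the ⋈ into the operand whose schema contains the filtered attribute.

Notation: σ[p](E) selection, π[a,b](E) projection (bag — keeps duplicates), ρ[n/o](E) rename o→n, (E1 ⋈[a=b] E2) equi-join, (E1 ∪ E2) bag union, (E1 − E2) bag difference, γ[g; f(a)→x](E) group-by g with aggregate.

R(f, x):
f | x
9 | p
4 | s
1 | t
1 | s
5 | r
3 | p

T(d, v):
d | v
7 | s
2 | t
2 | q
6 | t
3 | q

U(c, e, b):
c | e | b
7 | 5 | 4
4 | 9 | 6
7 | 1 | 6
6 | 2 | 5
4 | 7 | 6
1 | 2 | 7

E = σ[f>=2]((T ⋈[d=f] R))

σ filters on f, owned by the right side.
E' = (T ⋈[d=f] σ[f>=2](R))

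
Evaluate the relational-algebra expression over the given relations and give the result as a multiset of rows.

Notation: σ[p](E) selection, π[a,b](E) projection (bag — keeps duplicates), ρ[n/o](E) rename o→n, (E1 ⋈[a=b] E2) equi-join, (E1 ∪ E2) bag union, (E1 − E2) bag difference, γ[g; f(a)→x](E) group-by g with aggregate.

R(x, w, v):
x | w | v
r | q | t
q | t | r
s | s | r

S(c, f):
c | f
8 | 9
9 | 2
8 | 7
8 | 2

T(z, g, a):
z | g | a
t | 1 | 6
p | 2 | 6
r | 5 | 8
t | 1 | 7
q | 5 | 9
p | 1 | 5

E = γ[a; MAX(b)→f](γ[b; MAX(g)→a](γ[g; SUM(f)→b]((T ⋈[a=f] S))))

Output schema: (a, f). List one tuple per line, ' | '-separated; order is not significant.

Stepwise |·|:
  T → 6
  S → 4
  (T ⋈[a=f] S) → 2
  γ[g; SUM(f)→b]((T ⋈[a=f] S)) → 2
  γ[b; MAX(g)→a](γ[g; SUM(f)→b]((T ⋈[a=f] S))) → 2
  γ[a; MAX(b)→f](γ[b; MAX(g)→a](γ[g; SUM(f)→b]((T ⋈[a=f] S)))) → 2

== RESULT ==
a | f
1 | 7
5 | 9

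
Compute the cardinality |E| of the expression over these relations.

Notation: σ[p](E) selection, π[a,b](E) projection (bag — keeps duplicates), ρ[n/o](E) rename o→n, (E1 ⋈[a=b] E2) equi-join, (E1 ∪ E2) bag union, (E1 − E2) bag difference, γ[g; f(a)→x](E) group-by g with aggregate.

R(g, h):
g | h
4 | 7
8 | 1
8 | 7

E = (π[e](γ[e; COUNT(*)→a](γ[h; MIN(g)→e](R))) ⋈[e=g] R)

Per-node cardinality:
  R → 3
  γ[h; MIN(g)→e](R) → 2
  γ[e; COUNT(*)→a](γ[h; MIN(g)→e](R)) → 2
  π[e](γ[e; COUNT(*)→a](γ[h; MIN(g)→e](R))) → 2
  R → 3
  (π[e](γ[e; COUNT(*)→a](γ[h; MIN(g)→e](R))) ⋈[e=g] R) → 3

|E| = 3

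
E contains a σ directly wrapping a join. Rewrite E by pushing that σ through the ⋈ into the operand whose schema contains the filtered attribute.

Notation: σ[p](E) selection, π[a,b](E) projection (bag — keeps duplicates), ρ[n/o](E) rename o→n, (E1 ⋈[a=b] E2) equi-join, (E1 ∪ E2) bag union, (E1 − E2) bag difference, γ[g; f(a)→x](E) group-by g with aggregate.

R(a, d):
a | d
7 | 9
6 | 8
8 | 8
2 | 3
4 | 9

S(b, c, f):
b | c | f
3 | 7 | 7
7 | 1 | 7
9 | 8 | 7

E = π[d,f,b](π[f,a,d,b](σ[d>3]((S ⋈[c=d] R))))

σ filters on d, owned by the right side.
E' = π[d,f,b](π[f,a,d,b]((S ⋈[c=d] σ[d>3](R))))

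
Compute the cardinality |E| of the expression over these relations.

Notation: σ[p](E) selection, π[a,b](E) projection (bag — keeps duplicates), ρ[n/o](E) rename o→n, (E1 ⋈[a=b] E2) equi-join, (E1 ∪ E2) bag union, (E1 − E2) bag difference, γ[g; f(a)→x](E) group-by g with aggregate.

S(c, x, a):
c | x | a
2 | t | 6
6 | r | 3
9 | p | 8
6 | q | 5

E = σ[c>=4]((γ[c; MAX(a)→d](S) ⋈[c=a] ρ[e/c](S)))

Row counts bottom-up:
  S → 4
  γ[c; MAX(a)→d](S) → 3
  S → 4
  ρ[e/c](S) → 4
  (γ[c; MAX(a)→d](S) ⋈[c=a] ρ[e/c](S)) → 1
  σ[c>=4]((γ[c; MAX(a)→d](S) ⋈[c=a] ρ[e/c](S))) → 1

|E| = 1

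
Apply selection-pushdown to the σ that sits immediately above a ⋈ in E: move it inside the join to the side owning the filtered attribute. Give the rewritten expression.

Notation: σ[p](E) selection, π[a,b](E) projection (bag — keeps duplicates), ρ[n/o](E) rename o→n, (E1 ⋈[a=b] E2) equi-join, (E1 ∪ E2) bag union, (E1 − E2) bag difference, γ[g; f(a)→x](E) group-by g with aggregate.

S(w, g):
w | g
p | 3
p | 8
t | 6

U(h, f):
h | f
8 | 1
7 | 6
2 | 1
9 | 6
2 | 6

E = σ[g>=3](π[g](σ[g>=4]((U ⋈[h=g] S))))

σ filters on g, owned by the right side.
E' = σ[g>=3](π[g]((U ⋈[h=g] σ[g>=4](S))))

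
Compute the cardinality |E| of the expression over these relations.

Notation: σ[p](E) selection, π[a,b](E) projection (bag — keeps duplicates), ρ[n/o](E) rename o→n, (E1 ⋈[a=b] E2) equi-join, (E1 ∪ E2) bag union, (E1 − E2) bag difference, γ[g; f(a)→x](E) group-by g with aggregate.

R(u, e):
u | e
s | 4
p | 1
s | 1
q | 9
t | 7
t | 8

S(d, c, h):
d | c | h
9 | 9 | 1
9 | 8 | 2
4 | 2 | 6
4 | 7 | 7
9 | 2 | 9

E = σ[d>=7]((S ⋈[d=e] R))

Stepwise |·|:
  S → 5
  R → 6
  (S ⋈[d=e] R) → 5
  σ[d>=7]((S ⋈[d=e] R)) → 3

|E| = 3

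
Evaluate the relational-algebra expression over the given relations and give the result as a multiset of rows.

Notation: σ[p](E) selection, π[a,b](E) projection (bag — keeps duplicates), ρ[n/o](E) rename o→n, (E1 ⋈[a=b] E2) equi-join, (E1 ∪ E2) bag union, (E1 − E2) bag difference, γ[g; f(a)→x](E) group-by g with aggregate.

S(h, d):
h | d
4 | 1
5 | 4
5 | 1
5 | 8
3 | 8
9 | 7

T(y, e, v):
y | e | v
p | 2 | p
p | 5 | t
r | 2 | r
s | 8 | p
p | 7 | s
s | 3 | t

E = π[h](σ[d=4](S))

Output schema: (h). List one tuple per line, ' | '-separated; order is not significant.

Stepwise |·|:
  S → 6
  σ[d=4](S) → 1
  π[h](σ[d=4](S)) → 1

== RESULT ==
h
5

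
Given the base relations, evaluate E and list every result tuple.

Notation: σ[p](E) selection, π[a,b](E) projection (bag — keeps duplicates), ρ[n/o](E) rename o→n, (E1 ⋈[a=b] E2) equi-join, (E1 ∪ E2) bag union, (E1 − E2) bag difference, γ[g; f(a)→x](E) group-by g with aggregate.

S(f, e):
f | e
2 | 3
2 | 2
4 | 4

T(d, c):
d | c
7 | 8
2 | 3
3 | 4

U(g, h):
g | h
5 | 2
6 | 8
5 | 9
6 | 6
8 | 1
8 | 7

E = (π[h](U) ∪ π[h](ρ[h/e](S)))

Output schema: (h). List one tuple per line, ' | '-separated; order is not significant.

Stepwise |·|:
  U → 6
  π[h](U) → 6
  S → 3
  ρ[h/e](S) → 3
  π[h](ρ[h/e](S)) → 3
  (π[h](U) ∪ π[h](ρ[h/e](S))) → 9

== RESULT ==
h
1
2
2
3
4
6
7
8
9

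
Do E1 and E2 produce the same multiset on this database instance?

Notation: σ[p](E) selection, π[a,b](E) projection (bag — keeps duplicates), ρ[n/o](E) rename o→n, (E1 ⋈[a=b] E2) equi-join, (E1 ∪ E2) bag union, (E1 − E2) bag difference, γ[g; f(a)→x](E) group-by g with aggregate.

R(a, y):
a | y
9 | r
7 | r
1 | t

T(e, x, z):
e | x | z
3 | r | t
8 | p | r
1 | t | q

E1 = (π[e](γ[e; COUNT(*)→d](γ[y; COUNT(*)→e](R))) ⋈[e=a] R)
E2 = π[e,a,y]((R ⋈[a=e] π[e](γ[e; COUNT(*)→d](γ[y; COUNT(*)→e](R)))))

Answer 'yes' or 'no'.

E1 subexpression sizes:
  R → 3
  γ[y; COUNT(*)→e](R) → 2
  γ[e; COUNT(*)→d](γ[y; COUNT(*)→e](R)) → 2
  π[e](γ[e; COUNT(*)→d](γ[y; COUNT(*)→e](R))) → 2
  R → 3
  (π[e](γ[e; COUNT(*)→d](γ[y; COUNT(*)→e](R))) ⋈[e=a] R) → 1
E2 subexpression sizes:
  R → 3
  R → 3
  γ[y; COUNT(*)→e](R) → 2
  γ[e; COUNT(*)→d](γ[y; COUNT(*)→e](R)) → 2
  π[e](γ[e; COUNT(*)→d](γ[y; COUNT(*)→e](R))) → 2
  (R ⋈[a=e] π[e](γ[e; COUNT(*)→d](γ[y; COUNT(*)→e](R)))) → 1
  π[e,a,y]((R ⋈[a=e] π[e](γ[e; COUNT(*)→d](γ[y; COUNT(*)→e](R))))) → 1

E1 and E2 produce the same multiset:
e | a | y
1 | 1 | t

yes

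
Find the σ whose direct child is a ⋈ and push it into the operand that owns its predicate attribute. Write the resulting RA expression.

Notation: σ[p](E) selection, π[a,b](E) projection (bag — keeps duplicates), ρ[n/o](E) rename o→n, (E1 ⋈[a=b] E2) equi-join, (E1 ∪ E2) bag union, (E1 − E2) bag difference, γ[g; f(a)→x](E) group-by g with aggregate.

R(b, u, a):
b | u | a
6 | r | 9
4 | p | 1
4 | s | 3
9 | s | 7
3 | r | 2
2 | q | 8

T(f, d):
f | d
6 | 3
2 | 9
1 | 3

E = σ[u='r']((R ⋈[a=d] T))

σ filters on u, owned by the left side.
E' = (σ[u='r'](R) ⋈[a=d] T)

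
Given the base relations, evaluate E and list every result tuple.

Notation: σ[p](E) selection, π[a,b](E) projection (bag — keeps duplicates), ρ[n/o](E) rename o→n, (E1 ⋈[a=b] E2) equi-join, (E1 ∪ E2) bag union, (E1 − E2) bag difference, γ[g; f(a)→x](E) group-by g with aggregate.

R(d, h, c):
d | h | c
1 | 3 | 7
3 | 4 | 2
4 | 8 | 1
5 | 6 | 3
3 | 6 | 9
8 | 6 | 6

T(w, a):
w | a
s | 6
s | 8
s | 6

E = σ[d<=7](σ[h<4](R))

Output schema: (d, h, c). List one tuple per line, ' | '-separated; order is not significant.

Per-node cardinality:
  R → 6
  σ[h<4](R) → 1
  σ[d<=7](σ[h<4](R)) → 1

== RESULT ==
d | h | c
1 | 3 | 7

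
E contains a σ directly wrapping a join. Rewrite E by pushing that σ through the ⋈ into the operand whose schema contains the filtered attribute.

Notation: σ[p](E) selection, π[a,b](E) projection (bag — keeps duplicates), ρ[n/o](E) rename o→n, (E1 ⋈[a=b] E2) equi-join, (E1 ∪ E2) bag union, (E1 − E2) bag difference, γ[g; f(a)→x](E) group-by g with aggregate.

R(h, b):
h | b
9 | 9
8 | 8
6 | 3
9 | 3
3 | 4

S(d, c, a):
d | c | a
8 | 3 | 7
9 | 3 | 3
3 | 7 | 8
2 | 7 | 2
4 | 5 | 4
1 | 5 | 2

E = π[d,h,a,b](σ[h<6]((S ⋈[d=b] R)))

σ filters on h, owned by the right side.
E' = π[d,h,a,b]((S ⋈[d=b] σ[h<6](R)))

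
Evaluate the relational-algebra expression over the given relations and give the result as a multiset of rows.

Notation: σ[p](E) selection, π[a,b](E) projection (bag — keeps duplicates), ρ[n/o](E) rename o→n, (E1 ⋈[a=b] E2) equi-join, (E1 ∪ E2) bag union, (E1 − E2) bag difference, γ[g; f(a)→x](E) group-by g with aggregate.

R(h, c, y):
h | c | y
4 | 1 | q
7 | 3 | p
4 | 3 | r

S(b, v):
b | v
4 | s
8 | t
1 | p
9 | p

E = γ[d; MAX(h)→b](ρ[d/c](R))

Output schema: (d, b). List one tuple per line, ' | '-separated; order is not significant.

Subexpression sizes:
  R → 3
  ρ[d/c](R) → 3
  γ[d; MAX(h)→b](ρ[d/c](R)) → 2

== RESULT ==
d | b
1 | 4
3 | 7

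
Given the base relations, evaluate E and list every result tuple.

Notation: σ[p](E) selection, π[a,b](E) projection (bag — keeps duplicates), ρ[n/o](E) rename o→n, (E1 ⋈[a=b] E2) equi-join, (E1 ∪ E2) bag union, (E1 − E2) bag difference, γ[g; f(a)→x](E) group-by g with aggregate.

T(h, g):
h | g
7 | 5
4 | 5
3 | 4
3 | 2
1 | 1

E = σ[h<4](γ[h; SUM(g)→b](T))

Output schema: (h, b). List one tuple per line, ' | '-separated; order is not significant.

Per-node cardinality:
  T → 5
  γ[h; SUM(g)→b](T) → 4
  σ[h<4](γ[h; SUM(g)→b](T)) → 2

== RESULT ==
h | b
1 | 1
3 | 6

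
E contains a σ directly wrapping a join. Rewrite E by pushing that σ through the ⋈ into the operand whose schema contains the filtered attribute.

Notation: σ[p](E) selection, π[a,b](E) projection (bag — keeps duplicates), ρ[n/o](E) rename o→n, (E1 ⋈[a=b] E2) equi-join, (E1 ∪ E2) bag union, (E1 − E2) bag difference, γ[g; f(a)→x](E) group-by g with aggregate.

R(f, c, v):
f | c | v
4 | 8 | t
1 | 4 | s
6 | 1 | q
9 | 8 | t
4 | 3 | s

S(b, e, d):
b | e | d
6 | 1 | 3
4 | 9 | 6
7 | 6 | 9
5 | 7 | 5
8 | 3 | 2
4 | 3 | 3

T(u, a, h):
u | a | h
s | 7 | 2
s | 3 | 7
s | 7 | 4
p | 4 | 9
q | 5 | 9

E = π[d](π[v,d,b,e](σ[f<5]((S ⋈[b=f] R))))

σ filters on f, owned by the right side.
E' = π[d](π[v,d,b,e]((S ⋈[b=f] σ[f<5](R))))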